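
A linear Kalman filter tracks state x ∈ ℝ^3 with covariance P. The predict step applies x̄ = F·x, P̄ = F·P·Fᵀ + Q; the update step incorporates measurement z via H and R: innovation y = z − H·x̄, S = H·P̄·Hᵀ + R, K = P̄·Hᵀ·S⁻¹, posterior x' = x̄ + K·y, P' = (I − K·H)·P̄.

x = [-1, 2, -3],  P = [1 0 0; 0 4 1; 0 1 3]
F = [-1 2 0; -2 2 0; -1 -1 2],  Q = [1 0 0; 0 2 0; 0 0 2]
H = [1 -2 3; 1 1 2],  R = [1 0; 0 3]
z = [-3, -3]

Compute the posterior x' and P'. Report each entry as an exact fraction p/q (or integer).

x' = [-1160/3971, -1154/3971, -4552/3971]
P' = [58779/19855 738/19855 -20502/19855; 738/19855 10826/19855 5306/19855; -20502/19855 5306/19855 11921/19855]

x̄ = F·x = [5, 6, -7]
P̄ = F·P·Fᵀ + Q = [18 18 -3; 18 22 -2; -3 -2 15]
y = z − H·x̄ = [25, 0]
S = H·P̄·Hᵀ + R = [176 33; 33 119]
K = P̄·Hᵀ·S⁻¹ = [-4203/19855 561/1805; -4996/19855 672/1805; 4649/19855 262/1805]
x' = x̄ + K·y = [-1160/3971, -1154/3971, -4552/3971]
P' = (I − K·H)·P̄ = [58779/19855 738/19855 -20502/19855; 738/19855 10826/19855 5306/19855; -20502/19855 5306/19855 11921/19855]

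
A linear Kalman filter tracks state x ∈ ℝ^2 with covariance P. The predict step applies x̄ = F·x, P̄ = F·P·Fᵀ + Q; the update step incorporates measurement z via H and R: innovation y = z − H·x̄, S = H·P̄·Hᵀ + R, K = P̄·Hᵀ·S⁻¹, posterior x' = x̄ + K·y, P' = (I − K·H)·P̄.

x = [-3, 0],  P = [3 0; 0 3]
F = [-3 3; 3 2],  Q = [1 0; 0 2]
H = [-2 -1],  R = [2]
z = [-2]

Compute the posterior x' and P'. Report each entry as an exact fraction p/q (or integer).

x̄ = F·x = [9, -9]
P̄ = F·P·Fᵀ + Q = [55 -9; -9 41]
y = z − H·x̄ = [7]
S = H·P̄·Hᵀ + R = [227]
K = P̄·Hᵀ·S⁻¹ = [-101/227; -23/227]
x' = x̄ + K·y = [1336/227, -2204/227]
P' = (I − K·H)·P̄ = [2284/227 -4366/227; -4366/227 8778/227]

x' = [1336/227, -2204/227]
P' = [2284/227 -4366/227; -4366/227 8778/227]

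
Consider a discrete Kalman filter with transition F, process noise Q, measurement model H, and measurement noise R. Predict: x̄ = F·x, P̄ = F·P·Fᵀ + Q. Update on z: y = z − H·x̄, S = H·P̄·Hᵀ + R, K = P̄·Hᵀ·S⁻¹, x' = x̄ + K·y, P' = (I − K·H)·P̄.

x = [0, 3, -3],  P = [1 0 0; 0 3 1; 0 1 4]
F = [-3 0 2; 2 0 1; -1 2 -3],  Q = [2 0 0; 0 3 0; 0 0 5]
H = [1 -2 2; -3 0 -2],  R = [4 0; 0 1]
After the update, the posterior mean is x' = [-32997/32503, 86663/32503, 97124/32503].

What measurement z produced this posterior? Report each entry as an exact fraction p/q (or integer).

x̄ = F·x = [-6, -3, 15]
P̄ = F·P·Fᵀ + Q = [27 2 -17; 2 11 -12; -17 -12 42]
S = H·P̄·Hᵀ + R = [263 -149; -149 208]
K = P̄·Hᵀ·S⁻¹ = [-9291/32503 -14000/32503; -6470/32503 -1822/32503; 14011/32503 4880/32503]
x' − x̄ = [162021/32503, 184172/32503, -390421/32503] = K·y
y = (KᵀK)⁻¹·Kᵀ·(x' − x̄) = [-31, 9]
z = y + H·x̄ = [-31, 9] + [30, -12] = [-1, -3]

z = [-1, -3]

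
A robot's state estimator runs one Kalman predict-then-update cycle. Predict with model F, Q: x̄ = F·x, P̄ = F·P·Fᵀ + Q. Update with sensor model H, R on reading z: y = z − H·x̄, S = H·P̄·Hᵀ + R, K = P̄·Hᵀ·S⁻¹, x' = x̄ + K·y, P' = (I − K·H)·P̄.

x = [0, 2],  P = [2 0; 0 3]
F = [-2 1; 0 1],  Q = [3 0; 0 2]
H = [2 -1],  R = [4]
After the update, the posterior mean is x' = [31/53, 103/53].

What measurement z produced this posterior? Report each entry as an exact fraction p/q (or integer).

z = [-1]

x̄ = F·x = [2, 2]
P̄ = F·P·Fᵀ + Q = [14 3; 3 5]
S = H·P̄·Hᵀ + R = [53]
K = P̄·Hᵀ·S⁻¹ = [25/53; 1/53]
x' − x̄ = [-75/53, -3/53] = K·y
y = (KᵀK)⁻¹·Kᵀ·(x' − x̄) = [-3]
z = y + H·x̄ = [-3] + [2] = [-1]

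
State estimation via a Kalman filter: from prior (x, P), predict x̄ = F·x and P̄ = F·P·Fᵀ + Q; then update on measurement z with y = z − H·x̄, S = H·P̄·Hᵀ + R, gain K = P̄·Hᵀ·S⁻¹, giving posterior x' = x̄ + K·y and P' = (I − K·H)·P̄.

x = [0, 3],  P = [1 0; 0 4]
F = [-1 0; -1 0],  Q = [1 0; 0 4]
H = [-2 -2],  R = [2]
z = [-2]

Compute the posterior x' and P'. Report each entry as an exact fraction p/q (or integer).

x' = [6/19, 12/19]
P' = [20/19 -17/19; -17/19 23/19]

x̄ = F·x = [0, 0]
P̄ = F·P·Fᵀ + Q = [2 1; 1 5]
y = z − H·x̄ = [-2]
S = H·P̄·Hᵀ + R = [38]
K = P̄·Hᵀ·S⁻¹ = [-3/19; -6/19]
x' = x̄ + K·y = [6/19, 12/19]
P' = (I − K·H)·P̄ = [20/19 -17/19; -17/19 23/19]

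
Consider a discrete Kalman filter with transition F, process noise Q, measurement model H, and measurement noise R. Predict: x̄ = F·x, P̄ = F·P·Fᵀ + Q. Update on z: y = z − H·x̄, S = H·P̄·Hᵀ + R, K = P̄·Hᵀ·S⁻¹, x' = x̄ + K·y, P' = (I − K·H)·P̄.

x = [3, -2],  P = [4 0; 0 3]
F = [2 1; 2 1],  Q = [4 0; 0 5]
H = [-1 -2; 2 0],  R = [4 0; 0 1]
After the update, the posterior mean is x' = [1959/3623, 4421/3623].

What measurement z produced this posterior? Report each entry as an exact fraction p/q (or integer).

x̄ = F·x = [4, 4]
P̄ = F·P·Fᵀ + Q = [23 19; 19 24]
S = H·P̄·Hᵀ + R = [199 -122; -122 93]
K = P̄·Hᵀ·S⁻¹ = [-61/3623 1712/3623; -1595/3623 -612/3623]
x' − x̄ = [-12533/3623, -10071/3623] = K·y
y = (KᵀK)⁻¹·Kᵀ·(x' − x̄) = [9, -7]
z = y + H·x̄ = [9, -7] + [-12, 8] = [-3, 1]

z = [-3, 1]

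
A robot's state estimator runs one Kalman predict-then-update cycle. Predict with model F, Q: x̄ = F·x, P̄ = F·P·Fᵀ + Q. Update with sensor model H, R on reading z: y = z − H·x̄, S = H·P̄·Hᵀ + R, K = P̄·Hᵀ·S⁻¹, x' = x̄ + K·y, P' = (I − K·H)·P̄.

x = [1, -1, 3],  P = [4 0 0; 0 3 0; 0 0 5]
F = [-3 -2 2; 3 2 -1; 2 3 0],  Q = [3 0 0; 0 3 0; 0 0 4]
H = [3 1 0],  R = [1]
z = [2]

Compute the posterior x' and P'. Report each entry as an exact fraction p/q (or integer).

x̄ = F·x = [5, -2, -1]
P̄ = F·P·Fᵀ + Q = [71 -58 -42; -58 56 42; -42 42 47]
y = z − H·x̄ = [-11]
S = H·P̄·Hᵀ + R = [348]
K = P̄·Hᵀ·S⁻¹ = [155/348; -59/174; -7/29]
x' = x̄ + K·y = [35/348, 301/174, 48/29]
P' = (I − K·H)·P̄ = [683/348 -947/174 -133/29; -947/174 1391/87 392/29; -133/29 392/29 775/29]

x' = [35/348, 301/174, 48/29]
P' = [683/348 -947/174 -133/29; -947/174 1391/87 392/29; -133/29 392/29 775/29]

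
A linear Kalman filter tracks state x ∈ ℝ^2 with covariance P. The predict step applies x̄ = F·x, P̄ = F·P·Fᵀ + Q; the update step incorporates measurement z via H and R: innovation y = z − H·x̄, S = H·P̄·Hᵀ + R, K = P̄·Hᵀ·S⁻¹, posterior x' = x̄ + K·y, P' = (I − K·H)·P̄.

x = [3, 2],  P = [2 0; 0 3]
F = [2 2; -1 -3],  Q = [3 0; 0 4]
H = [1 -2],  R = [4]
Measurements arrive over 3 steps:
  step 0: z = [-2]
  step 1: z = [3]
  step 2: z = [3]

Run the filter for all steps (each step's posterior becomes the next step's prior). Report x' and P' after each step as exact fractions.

step 0: x̄ = F·x = [10, -9]
step 0: P̄ = F·P·Fᵀ + Q = [23 -22; -22 33]
step 0: y = z − H·x̄ = [-30]
step 0: S = H·P̄·Hᵀ + R = [247]
step 0: K = P̄·Hᵀ·S⁻¹ = [67/247; -88/247]
step 0: x' = x̄ + K·y = [460/247, 417/247]
step 0: P' = (I − K·H)·P̄ = [1192/247 462/247; 462/247 407/247]
step 1: x̄ = F·x = [1754/247, -1711/247]
step 1: P̄ = F·P·Fᵀ + Q = [10833/247 -8522/247; -8522/247 8615/247]
step 1: y = z − H·x̄ = [-4435/247]
step 1: S = H·P̄·Hᵀ + R = [80369/247]
step 1: K = P̄·Hᵀ·S⁻¹ = [27877/80369; -25752/80369]
step 1: x' = x̄ + K·y = [70173/80369, -94337/80369]
step 1: P' = (I − K·H)·P̄ = [378584/80369 133538/80369; 133538/80369 118273/80369]
step 2: x̄ = F·x = [-48328/80369, 212838/80369]
step 2: P̄ = F·P·Fᵀ + Q = [3296839/80369 -2535110/80369; -2535110/80369 2565745/80369]
step 2: y = z − H·x̄ = [715111/80369]
step 2: S = H·P̄·Hᵀ + R = [24021735/80369]
step 2: K = P̄·Hᵀ·S⁻¹ = [8367059/24021735; -1533320/4804347]
step 2: x' = x̄ + K·y = [60003901/24021735, -920086/4804347]
step 2: P' = (I − K·H)·P̄ = [114324136/24021735 8085590/4804347; 8085590/4804347 7109435/4804347]

step 0: x' = [460/247, 417/247], P' = [1192/247 462/247; 462/247 407/247]
step 1: x' = [70173/80369, -94337/80369], P' = [378584/80369 133538/80369; 133538/80369 118273/80369]
step 2: x' = [60003901/24021735, -920086/4804347], P' = [114324136/24021735 8085590/4804347; 8085590/4804347 7109435/4804347]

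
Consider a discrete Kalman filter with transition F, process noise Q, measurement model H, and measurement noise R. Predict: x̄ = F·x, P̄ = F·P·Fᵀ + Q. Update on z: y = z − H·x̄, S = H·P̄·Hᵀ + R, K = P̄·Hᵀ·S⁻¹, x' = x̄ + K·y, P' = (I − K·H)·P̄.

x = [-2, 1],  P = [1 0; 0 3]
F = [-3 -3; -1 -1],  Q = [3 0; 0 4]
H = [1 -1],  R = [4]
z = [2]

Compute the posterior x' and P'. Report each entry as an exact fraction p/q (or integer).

x' = [3, 1]
P' = [12 8; 8 200/27]

x̄ = F·x = [3, 1]
P̄ = F·P·Fᵀ + Q = [39 12; 12 8]
y = z − H·x̄ = [0]
S = H·P̄·Hᵀ + R = [27]
K = P̄·Hᵀ·S⁻¹ = [1; 4/27]
x' = x̄ + K·y = [3, 1]
P' = (I − K·H)·P̄ = [12 8; 8 200/27]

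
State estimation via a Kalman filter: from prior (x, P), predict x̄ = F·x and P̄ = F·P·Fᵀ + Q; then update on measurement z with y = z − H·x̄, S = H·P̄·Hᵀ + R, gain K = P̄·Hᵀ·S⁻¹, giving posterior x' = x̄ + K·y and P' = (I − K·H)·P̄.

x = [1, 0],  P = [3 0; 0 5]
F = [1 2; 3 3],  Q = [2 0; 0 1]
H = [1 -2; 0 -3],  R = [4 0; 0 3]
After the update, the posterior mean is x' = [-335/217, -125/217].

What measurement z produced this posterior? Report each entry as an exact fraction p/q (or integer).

z = [-1, 2]

x̄ = F·x = [1, 3]
P̄ = F·P·Fᵀ + Q = [25 39; 39 73]
S = H·P̄·Hᵀ + R = [165 321; 321 660]
K = P̄·Hᵀ·S⁻¹ = [859/1953 -764/1953; -107/1953 -596/1953]
x' − x̄ = [-552/217, -776/217] = K·y
y = (KᵀK)⁻¹·Kᵀ·(x' − x̄) = [4, 11]
z = y + H·x̄ = [4, 11] + [-5, -9] = [-1, 2]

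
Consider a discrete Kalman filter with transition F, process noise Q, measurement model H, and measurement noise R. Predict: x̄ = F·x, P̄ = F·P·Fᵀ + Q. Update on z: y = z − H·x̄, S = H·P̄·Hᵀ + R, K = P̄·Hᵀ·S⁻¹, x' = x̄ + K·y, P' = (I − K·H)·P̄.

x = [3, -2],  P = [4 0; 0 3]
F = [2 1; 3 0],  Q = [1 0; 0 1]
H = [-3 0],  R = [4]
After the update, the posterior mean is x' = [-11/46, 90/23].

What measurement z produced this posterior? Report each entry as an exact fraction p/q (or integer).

x̄ = F·x = [4, 9]
P̄ = F·P·Fᵀ + Q = [20 24; 24 37]
S = H·P̄·Hᵀ + R = [184]
K = P̄·Hᵀ·S⁻¹ = [-15/46; -9/23]
x' − x̄ = [-195/46, -117/23] = K·y
y = (KᵀK)⁻¹·Kᵀ·(x' − x̄) = [13]
z = y + H·x̄ = [13] + [-12] = [1]

z = [1]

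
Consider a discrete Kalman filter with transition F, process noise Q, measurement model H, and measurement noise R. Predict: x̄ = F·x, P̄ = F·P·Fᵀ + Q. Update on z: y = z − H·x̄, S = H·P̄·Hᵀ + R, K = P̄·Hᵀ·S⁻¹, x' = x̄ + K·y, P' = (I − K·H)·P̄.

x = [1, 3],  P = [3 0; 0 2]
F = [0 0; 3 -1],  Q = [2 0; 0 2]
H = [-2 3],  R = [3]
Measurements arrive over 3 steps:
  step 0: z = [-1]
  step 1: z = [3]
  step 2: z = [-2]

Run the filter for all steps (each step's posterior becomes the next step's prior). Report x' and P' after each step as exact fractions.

step 0: x̄ = F·x = [0, 0]
step 0: P̄ = F·P·Fᵀ + Q = [2 0; 0 31]
step 0: y = z − H·x̄ = [-1]
step 0: S = H·P̄·Hᵀ + R = [290]
step 0: K = P̄·Hᵀ·S⁻¹ = [-2/145; 93/290]
step 0: x' = x̄ + K·y = [2/145, -93/290]
step 0: P' = (I − K·H)·P̄ = [282/145 186/145; 186/145 341/290]
step 1: x̄ = F·x = [0, 21/58]
step 1: P̄ = F·P·Fᵀ + Q = [2 0; 0 753/58]
step 1: y = z − H·x̄ = [111/58]
step 1: S = H·P̄·Hᵀ + R = [7415/58]
step 1: K = P̄·Hᵀ·S⁻¹ = [-232/7415; 2259/7415]
step 1: x' = x̄ + K·y = [-444/7415, 7008/7415]
step 1: P' = (I − K·H)·P̄ = [13902/7415 9036/7415; 9036/7415 8283/7415]
step 2: x̄ = F·x = [0, -1668/1483]
step 2: P̄ = F·P·Fᵀ + Q = [2 0; 0 18803/1483]
step 2: y = z − H·x̄ = [2038/1483]
step 2: S = H·P̄·Hᵀ + R = [185540/1483]
step 2: K = P̄·Hᵀ·S⁻¹ = [-1483/46385; 56409/185540]
step 2: x' = x̄ + K·y = [-2038/46385, -65583/92770]
step 2: P' = (I − K·H)·P̄ = [86838/46385 56409/46385; 56409/46385 206833/185540]

step 0: x' = [2/145, -93/290], P' = [282/145 186/145; 186/145 341/290]
step 1: x' = [-444/7415, 7008/7415], P' = [13902/7415 9036/7415; 9036/7415 8283/7415]
step 2: x' = [-2038/46385, -65583/92770], P' = [86838/46385 56409/46385; 56409/46385 206833/185540]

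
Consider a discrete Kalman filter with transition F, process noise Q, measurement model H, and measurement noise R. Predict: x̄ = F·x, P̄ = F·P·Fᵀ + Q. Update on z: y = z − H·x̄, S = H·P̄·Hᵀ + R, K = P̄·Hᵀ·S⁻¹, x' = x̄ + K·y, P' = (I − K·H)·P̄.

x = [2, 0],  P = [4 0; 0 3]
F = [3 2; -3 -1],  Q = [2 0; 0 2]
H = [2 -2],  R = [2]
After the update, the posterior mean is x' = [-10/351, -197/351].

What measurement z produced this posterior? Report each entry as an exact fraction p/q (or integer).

x̄ = F·x = [6, -6]
P̄ = F·P·Fᵀ + Q = [50 -42; -42 41]
S = H·P̄·Hᵀ + R = [702]
K = P̄·Hᵀ·S⁻¹ = [92/351; -83/351]
x' − x̄ = [-2116/351, 1909/351] = K·y
y = (KᵀK)⁻¹·Kᵀ·(x' − x̄) = [-23]
z = y + H·x̄ = [-23] + [24] = [1]

z = [1]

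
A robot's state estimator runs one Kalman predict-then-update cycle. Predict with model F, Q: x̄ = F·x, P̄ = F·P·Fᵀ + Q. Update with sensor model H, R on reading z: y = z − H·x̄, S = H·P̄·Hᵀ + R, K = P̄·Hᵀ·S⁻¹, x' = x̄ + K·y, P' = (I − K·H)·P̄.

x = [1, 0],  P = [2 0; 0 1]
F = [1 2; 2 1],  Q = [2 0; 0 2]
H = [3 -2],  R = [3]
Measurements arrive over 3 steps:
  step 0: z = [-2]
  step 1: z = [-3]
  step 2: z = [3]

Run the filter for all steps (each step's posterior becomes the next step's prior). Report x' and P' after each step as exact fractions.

step 0: x̄ = F·x = [1, 2]
step 0: P̄ = F·P·Fᵀ + Q = [8 6; 6 11]
step 0: y = z − H·x̄ = [-1]
step 0: S = H·P̄·Hᵀ + R = [47]
step 0: K = P̄·Hᵀ·S⁻¹ = [12/47; -4/47]
step 0: x' = x̄ + K·y = [35/47, 98/47]
step 0: P' = (I − K·H)·P̄ = [232/47 330/47; 330/47 501/47]
step 1: x̄ = F·x = [231/47, 168/47]
step 1: P̄ = F·P·Fᵀ + Q = [3650/47 3116/47; 3116/47 2843/47]
step 1: y = z − H·x̄ = [-498/47]
step 1: S = H·P̄·Hᵀ + R = [6971/47]
step 1: K = P̄·Hᵀ·S⁻¹ = [4718/6971; 3662/6971]
step 1: x' = x̄ + K·y = [-15729/6971, -13884/6971]
step 1: P' = (I − K·H)·P̄ = [67758/6971 94560/6971; 94560/6971 136347/6971]
step 2: x̄ = F·x = [-43497/6971, -45342/6971]
step 2: P̄ = F·P·Fᵀ + Q = [1005328/6971 881010/6971; 881010/6971 799561/6971]
step 2: y = z − H·x̄ = [60720/6971]
step 2: S = H·P̄·Hᵀ + R = [1694989/6971]
step 2: K = P̄·Hᵀ·S⁻¹ = [1253964/1694989; 1043908/1694989]
step 2: x' = x̄ + K·y = [346257/1694989, -1932018/1694989]
step 2: P' = (I − K·H)·P̄ = [18877376/1694989 26435118/1694989; 26435118/1694989 38086815/1694989]

step 0: x' = [35/47, 98/47], P' = [232/47 330/47; 330/47 501/47]
step 1: x' = [-15729/6971, -13884/6971], P' = [67758/6971 94560/6971; 94560/6971 136347/6971]
step 2: x' = [346257/1694989, -1932018/1694989], P' = [18877376/1694989 26435118/1694989; 26435118/1694989 38086815/1694989]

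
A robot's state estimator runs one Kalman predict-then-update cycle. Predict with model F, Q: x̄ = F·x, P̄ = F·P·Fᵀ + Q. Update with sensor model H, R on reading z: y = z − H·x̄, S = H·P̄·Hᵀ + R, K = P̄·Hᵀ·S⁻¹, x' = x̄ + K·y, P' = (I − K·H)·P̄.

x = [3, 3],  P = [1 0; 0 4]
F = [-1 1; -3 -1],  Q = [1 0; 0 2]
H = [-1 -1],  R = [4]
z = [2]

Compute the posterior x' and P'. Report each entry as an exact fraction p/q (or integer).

x' = [50/23, -136/23]
P' = [113/23 -93/23; -93/23 149/23]

x̄ = F·x = [0, -12]
P̄ = F·P·Fᵀ + Q = [6 -1; -1 15]
y = z − H·x̄ = [-10]
S = H·P̄·Hᵀ + R = [23]
K = P̄·Hᵀ·S⁻¹ = [-5/23; -14/23]
x' = x̄ + K·y = [50/23, -136/23]
P' = (I − K·H)·P̄ = [113/23 -93/23; -93/23 149/23]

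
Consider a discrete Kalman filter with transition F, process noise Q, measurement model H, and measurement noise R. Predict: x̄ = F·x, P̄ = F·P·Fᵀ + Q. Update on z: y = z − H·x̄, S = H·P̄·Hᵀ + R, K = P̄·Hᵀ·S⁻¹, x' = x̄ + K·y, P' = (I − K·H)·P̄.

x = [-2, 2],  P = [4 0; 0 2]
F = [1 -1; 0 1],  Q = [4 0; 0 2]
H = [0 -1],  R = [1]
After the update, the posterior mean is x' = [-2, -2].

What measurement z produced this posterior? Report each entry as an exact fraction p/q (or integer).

z = [3]

x̄ = F·x = [-4, 2]
P̄ = F·P·Fᵀ + Q = [10 -2; -2 4]
S = H·P̄·Hᵀ + R = [5]
K = P̄·Hᵀ·S⁻¹ = [2/5; -4/5]
x' − x̄ = [2, -4] = K·y
y = (KᵀK)⁻¹·Kᵀ·(x' − x̄) = [5]
z = y + H·x̄ = [5] + [-2] = [3]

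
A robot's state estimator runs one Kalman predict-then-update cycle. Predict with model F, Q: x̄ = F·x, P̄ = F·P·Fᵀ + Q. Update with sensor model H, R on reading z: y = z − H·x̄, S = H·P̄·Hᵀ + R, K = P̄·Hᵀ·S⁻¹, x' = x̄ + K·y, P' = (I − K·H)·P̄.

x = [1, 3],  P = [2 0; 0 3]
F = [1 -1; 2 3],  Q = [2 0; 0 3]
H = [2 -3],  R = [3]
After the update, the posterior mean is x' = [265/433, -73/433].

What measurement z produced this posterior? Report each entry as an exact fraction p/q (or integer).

x̄ = F·x = [-2, 11]
P̄ = F·P·Fᵀ + Q = [7 -5; -5 38]
S = H·P̄·Hᵀ + R = [433]
K = P̄·Hᵀ·S⁻¹ = [29/433; -124/433]
x' − x̄ = [1131/433, -4836/433] = K·y
y = (KᵀK)⁻¹·Kᵀ·(x' − x̄) = [39]
z = y + H·x̄ = [39] + [-37] = [2]

z = [2]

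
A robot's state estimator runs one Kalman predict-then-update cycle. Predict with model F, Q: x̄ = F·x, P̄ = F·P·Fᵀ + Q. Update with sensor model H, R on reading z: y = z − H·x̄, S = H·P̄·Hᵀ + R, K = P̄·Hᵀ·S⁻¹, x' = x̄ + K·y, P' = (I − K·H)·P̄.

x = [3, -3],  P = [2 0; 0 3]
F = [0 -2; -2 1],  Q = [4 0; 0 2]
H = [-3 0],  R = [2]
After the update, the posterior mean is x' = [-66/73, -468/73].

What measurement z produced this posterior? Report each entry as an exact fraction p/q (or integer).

x̄ = F·x = [6, -9]
P̄ = F·P·Fᵀ + Q = [16 -6; -6 13]
S = H·P̄·Hᵀ + R = [146]
K = P̄·Hᵀ·S⁻¹ = [-24/73; 9/73]
x' − x̄ = [-504/73, 189/73] = K·y
y = (KᵀK)⁻¹·Kᵀ·(x' − x̄) = [21]
z = y + H·x̄ = [21] + [-18] = [3]

z = [3]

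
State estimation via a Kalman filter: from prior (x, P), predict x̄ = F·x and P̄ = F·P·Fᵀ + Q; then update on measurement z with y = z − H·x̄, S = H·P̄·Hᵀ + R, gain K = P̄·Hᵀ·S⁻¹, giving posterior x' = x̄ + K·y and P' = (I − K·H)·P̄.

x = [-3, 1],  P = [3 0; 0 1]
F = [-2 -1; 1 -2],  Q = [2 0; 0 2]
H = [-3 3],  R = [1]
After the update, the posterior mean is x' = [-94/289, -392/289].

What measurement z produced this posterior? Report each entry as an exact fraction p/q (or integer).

z = [-3]

x̄ = F·x = [5, -5]
P̄ = F·P·Fᵀ + Q = [15 -4; -4 9]
S = H·P̄·Hᵀ + R = [289]
K = P̄·Hᵀ·S⁻¹ = [-57/289; 39/289]
x' − x̄ = [-1539/289, 1053/289] = K·y
y = (KᵀK)⁻¹·Kᵀ·(x' − x̄) = [27]
z = y + H·x̄ = [27] + [-30] = [-3]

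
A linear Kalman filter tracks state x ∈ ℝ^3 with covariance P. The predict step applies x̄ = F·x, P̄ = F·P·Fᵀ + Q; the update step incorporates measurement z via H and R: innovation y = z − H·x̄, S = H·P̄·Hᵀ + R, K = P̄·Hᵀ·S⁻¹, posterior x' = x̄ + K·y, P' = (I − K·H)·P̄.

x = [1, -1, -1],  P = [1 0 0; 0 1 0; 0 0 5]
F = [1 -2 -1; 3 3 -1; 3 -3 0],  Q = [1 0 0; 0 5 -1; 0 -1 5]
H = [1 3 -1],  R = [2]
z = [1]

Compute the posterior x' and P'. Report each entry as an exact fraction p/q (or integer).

x̄ = F·x = [4, 1, 6]
P̄ = F·P·Fᵀ + Q = [11 2 9; 2 28 -1; 9 -1 23]
y = z − H·x̄ = [0]
S = H·P̄·Hᵀ + R = [288]
K = P̄·Hᵀ·S⁻¹ = [1/36; 29/96; -17/288]
x' = x̄ + K·y = [4, 1, 6]
P' = (I − K·H)·P̄ = [97/9 -5/12 341/36; -5/12 55/32 397/96; 341/36 397/96 6335/288]

x' = [4, 1, 6]
P' = [97/9 -5/12 341/36; -5/12 55/32 397/96; 341/36 397/96 6335/288]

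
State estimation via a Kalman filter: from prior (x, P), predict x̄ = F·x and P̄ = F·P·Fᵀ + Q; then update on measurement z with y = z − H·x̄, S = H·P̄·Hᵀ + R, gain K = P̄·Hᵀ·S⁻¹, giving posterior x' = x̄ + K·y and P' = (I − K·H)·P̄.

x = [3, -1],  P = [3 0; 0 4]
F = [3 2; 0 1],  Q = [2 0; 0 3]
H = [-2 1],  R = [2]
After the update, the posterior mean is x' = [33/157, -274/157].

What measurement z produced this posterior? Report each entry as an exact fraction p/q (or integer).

z = [-2]

x̄ = F·x = [7, -1]
P̄ = F·P·Fᵀ + Q = [45 8; 8 7]
S = H·P̄·Hᵀ + R = [157]
K = P̄·Hᵀ·S⁻¹ = [-82/157; -9/157]
x' − x̄ = [-1066/157, -117/157] = K·y
y = (KᵀK)⁻¹·Kᵀ·(x' − x̄) = [13]
z = y + H·x̄ = [13] + [-15] = [-2]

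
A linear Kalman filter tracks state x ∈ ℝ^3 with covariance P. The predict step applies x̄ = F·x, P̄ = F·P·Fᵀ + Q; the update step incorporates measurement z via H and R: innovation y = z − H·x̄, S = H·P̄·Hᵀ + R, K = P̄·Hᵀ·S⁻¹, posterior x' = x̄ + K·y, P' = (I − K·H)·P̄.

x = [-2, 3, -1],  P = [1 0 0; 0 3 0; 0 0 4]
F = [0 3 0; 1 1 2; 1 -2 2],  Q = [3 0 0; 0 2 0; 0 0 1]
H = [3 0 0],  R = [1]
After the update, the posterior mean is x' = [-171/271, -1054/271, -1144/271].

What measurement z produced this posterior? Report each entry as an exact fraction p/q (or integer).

x̄ = F·x = [9, -1, -10]
P̄ = F·P·Fᵀ + Q = [30 9 -18; 9 22 11; -18 11 30]
S = H·P̄·Hᵀ + R = [271]
K = P̄·Hᵀ·S⁻¹ = [90/271; 27/271; -54/271]
x' − x̄ = [-2610/271, -783/271, 1566/271] = K·y
y = (KᵀK)⁻¹·Kᵀ·(x' − x̄) = [-29]
z = y + H·x̄ = [-29] + [27] = [-2]

z = [-2]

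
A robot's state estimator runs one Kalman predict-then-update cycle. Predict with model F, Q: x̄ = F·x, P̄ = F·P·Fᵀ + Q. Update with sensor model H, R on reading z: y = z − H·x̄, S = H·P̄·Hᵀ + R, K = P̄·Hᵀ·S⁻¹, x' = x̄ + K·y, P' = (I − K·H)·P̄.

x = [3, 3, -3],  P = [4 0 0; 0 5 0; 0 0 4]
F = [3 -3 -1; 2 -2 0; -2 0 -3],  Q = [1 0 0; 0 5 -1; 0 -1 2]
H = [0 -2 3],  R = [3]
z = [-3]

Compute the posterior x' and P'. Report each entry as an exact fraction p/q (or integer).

x̄ = F·x = [3, 0, 3]
P̄ = F·P·Fᵀ + Q = [86 54 -12; 54 41 -17; -12 -17 54]
y = z − H·x̄ = [-12]
S = H·P̄·Hᵀ + R = [857]
K = P̄·Hᵀ·S⁻¹ = [-144/857; -133/857; 196/857]
x' = x̄ + K·y = [4299/857, 1596/857, 219/857]
P' = (I − K·H)·P̄ = [52966/857 27126/857 17940/857; 27126/857 17448/857 11499/857; 17940/857 11499/857 7862/857]

x' = [4299/857, 1596/857, 219/857]
P' = [52966/857 27126/857 17940/857; 27126/857 17448/857 11499/857; 17940/857 11499/857 7862/857]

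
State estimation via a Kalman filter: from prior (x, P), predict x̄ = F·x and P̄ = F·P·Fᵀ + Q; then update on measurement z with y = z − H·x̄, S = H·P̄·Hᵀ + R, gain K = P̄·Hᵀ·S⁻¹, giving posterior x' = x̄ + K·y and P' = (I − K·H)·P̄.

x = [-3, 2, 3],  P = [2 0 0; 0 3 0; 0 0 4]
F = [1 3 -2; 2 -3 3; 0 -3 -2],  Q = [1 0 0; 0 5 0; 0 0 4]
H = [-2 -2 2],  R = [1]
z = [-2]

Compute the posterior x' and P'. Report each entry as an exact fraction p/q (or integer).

x̄ = F·x = [-3, -3, -12]
P̄ = F·P·Fᵀ + Q = [46 -47 -11; -47 76 3; -11 3 47]
y = z − H·x̄ = [10]
S = H·P̄·Hᵀ + R = [365]
K = P̄·Hᵀ·S⁻¹ = [-4/73; -52/365; 22/73]
x' = x̄ + K·y = [-259/73, -323/73, -656/73]
P' = (I − K·H)·P̄ = [3278/73 -3639/73 -363/73; -3639/73 25036/365 1363/73; -363/73 1363/73 1011/73]

x' = [-259/73, -323/73, -656/73]
P' = [3278/73 -3639/73 -363/73; -3639/73 25036/365 1363/73; -363/73 1363/73 1011/73]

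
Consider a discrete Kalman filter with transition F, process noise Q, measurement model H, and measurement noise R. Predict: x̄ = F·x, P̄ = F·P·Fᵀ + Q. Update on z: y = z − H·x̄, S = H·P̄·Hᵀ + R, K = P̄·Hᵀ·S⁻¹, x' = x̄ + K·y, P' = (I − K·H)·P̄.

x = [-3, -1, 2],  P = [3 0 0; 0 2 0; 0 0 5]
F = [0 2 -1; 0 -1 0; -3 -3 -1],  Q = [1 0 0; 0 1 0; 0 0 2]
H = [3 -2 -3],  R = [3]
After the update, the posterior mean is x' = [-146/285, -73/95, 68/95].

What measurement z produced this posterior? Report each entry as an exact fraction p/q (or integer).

z = [-2]

x̄ = F·x = [-4, 1, 10]
P̄ = F·P·Fᵀ + Q = [14 -4 -7; -4 3 6; -7 6 52]
S = H·P̄·Hᵀ + R = [855]
K = P̄·Hᵀ·S⁻¹ = [71/855; -4/95; -21/95]
x' − x̄ = [994/285, -168/95, -882/95] = K·y
y = (KᵀK)⁻¹·Kᵀ·(x' − x̄) = [42]
z = y + H·x̄ = [42] + [-44] = [-2]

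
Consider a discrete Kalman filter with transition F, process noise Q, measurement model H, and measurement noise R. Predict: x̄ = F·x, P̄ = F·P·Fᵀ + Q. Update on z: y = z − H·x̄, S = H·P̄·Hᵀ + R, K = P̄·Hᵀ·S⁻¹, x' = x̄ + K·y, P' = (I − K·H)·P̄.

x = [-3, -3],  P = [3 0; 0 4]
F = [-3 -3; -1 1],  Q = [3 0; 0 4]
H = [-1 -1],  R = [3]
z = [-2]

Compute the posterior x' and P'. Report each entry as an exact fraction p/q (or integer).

x̄ = F·x = [18, 0]
P̄ = F·P·Fᵀ + Q = [66 -3; -3 11]
y = z − H·x̄ = [16]
S = H·P̄·Hᵀ + R = [74]
K = P̄·Hᵀ·S⁻¹ = [-63/74; -4/37]
x' = x̄ + K·y = [162/37, -64/37]
P' = (I − K·H)·P̄ = [915/74 -363/37; -363/37 375/37]

x' = [162/37, -64/37]
P' = [915/74 -363/37; -363/37 375/37]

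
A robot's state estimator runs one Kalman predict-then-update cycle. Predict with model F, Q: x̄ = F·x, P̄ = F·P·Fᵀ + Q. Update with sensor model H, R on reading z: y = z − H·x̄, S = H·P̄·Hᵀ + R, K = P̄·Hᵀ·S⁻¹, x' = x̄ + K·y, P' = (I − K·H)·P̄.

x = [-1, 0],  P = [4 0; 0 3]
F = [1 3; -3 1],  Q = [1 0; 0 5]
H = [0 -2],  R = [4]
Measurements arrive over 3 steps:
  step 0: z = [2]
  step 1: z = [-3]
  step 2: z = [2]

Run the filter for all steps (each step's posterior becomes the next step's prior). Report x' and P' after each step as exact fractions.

step 0: x̄ = F·x = [-1, 3]
step 0: P̄ = F·P·Fᵀ + Q = [32 -3; -3 44]
step 0: y = z − H·x̄ = [8]
step 0: S = H·P̄·Hᵀ + R = [180]
step 0: K = P̄·Hᵀ·S⁻¹ = [1/30; -22/45]
step 0: x' = x̄ + K·y = [-11/15, -41/45]
step 0: P' = (I − K·H)·P̄ = [159/5 -1/15; -1/15 44/45]
step 1: x̄ = F·x = [-52/15, 58/45]
step 1: P̄ = F·P·Fᵀ + Q = [206/5 -1379/15; -1379/15 13166/45]
step 1: y = z − H·x̄ = [-19/45]
step 1: S = H·P̄·Hᵀ + R = [52844/45]
step 1: K = P̄·Hᵀ·S⁻¹ = [4137/26422; -6583/13211]
step 1: x' = x̄ + K·y = [-93343/26422, 19807/13211]
step 1: P' = (I − K·H)·P̄ = [163965/13211 -4137/13211; -4137/13211 13166/13211]
step 2: x̄ = F·x = [25499/26422, 319643/26422]
step 2: P̄ = F·P·Fᵀ + Q = [270848/13211 -419301/13211; -419301/13211 1579728/13211]
step 2: y = z − H·x̄ = [346065/13211]
step 2: S = H·P̄·Hᵀ + R = [6371756/13211]
step 2: K = P̄·Hᵀ·S⁻¹ = [419301/3185878; -789864/1592939]
step 2: x' = x̄ + K·y = [7029133/1592939, -2839813/3185878]
step 2: P' = (I − K·H)·P̄ = [19349861/1592939 -419301/1592939; -419301/1592939 1579728/1592939]

step 0: x' = [-11/15, -41/45], P' = [159/5 -1/15; -1/15 44/45]
step 1: x' = [-93343/26422, 19807/13211], P' = [163965/13211 -4137/13211; -4137/13211 13166/13211]
step 2: x' = [7029133/1592939, -2839813/3185878], P' = [19349861/1592939 -419301/1592939; -419301/1592939 1579728/1592939]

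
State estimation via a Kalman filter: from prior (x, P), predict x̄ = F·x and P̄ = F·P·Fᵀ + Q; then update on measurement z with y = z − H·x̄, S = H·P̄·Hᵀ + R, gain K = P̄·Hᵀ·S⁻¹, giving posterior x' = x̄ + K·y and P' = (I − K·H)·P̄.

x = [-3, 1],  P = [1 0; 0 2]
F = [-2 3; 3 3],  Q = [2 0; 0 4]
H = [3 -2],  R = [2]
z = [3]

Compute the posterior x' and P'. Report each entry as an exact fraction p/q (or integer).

x' = [3/11, -14/11]
P' = [136/11 604/33; 604/33 2731/99]

x̄ = F·x = [9, -6]
P̄ = F·P·Fᵀ + Q = [24 12; 12 31]
y = z − H·x̄ = [-36]
S = H·P̄·Hᵀ + R = [198]
K = P̄·Hᵀ·S⁻¹ = [8/33; -13/99]
x' = x̄ + K·y = [3/11, -14/11]
P' = (I − K·H)·P̄ = [136/11 604/33; 604/33 2731/99]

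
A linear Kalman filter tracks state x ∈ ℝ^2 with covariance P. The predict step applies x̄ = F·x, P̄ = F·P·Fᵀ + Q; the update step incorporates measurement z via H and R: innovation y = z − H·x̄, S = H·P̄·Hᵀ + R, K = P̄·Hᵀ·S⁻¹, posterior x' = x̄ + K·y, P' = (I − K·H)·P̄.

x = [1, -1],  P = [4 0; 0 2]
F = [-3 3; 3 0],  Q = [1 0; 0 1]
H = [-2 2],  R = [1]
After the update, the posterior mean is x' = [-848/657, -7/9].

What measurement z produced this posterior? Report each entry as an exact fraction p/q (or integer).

z = [1]

x̄ = F·x = [-6, 3]
P̄ = F·P·Fᵀ + Q = [55 -36; -36 37]
S = H·P̄·Hᵀ + R = [657]
K = P̄·Hᵀ·S⁻¹ = [-182/657; 2/9]
x' − x̄ = [3094/657, -34/9] = K·y
y = (KᵀK)⁻¹·Kᵀ·(x' − x̄) = [-17]
z = y + H·x̄ = [-17] + [18] = [1]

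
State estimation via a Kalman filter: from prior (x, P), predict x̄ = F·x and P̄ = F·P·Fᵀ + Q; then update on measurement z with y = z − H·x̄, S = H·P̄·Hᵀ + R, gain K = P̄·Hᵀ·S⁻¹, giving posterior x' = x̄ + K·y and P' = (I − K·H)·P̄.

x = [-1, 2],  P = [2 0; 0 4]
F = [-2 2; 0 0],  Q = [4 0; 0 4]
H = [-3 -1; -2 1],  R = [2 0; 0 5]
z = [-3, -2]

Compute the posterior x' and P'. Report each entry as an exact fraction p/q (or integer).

x̄ = F·x = [6, 0]
P̄ = F·P·Fᵀ + Q = [28 0; 0 4]
y = z − H·x̄ = [15, 10]
S = H·P̄·Hᵀ + R = [258 164; 164 121]
K = P̄·Hᵀ·S⁻¹ = [-490/2161 -336/2161; -570/2161 844/2161]
x' = x̄ + K·y = [2256/2161, -110/2161]
P' = (I − K·H)·P̄ = [532/2161 -616/2161; -616/2161 2988/2161]

x' = [2256/2161, -110/2161]
P' = [532/2161 -616/2161; -616/2161 2988/2161]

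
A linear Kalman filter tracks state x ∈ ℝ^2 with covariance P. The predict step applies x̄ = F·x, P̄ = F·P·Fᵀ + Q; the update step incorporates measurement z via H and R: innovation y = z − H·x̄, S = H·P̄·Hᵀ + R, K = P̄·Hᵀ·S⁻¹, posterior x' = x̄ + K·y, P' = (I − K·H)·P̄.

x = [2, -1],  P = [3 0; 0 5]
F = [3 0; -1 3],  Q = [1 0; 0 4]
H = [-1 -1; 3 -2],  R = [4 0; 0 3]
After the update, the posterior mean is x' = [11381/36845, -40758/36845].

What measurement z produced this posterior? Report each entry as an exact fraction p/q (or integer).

z = [1, 3]

x̄ = F·x = [6, -5]
P̄ = F·P·Fᵀ + Q = [28 -9; -9 52]
S = H·P̄·Hᵀ + R = [66 29; 29 571]
K = P̄·Hᵀ·S⁻¹ = [-13807/36845 7283/36845; -20754/36845 -7399/36845]
x' − x̄ = [-209689/36845, 143467/36845] = K·y
y = (KᵀK)⁻¹·Kᵀ·(x' − x̄) = [2, -25]
z = y + H·x̄ = [2, -25] + [-1, 28] = [1, 3]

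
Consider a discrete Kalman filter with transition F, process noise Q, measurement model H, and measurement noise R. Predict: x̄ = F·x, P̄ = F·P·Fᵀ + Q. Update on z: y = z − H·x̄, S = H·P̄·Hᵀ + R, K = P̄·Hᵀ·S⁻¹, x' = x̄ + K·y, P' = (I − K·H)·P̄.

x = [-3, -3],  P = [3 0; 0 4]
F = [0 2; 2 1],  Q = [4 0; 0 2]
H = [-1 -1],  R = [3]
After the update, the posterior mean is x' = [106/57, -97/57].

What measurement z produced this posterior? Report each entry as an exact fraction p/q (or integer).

z = [-1]

x̄ = F·x = [-6, -9]
P̄ = F·P·Fᵀ + Q = [20 8; 8 18]
S = H·P̄·Hᵀ + R = [57]
K = P̄·Hᵀ·S⁻¹ = [-28/57; -26/57]
x' − x̄ = [448/57, 416/57] = K·y
y = (KᵀK)⁻¹·Kᵀ·(x' − x̄) = [-16]
z = y + H·x̄ = [-16] + [15] = [-1]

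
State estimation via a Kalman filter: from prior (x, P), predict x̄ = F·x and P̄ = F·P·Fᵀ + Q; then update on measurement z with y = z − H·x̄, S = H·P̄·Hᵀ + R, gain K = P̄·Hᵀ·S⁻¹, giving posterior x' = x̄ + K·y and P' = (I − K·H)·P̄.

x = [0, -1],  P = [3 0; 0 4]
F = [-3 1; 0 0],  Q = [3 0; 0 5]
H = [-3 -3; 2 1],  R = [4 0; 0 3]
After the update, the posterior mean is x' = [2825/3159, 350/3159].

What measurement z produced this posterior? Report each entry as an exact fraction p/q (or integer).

z = [-3, 2]

x̄ = F·x = [-1, 0]
P̄ = F·P·Fᵀ + Q = [34 0; 0 5]
S = H·P̄·Hᵀ + R = [355 -219; -219 144]
K = P̄·Hᵀ·S⁻¹ = [68/1053 1802/3159; -355/1053 -1510/3159]
x' − x̄ = [5984/3159, 350/3159] = K·y
y = (KᵀK)⁻¹·Kᵀ·(x' − x̄) = [-6, 4]
z = y + H·x̄ = [-6, 4] + [3, -2] = [-3, 2]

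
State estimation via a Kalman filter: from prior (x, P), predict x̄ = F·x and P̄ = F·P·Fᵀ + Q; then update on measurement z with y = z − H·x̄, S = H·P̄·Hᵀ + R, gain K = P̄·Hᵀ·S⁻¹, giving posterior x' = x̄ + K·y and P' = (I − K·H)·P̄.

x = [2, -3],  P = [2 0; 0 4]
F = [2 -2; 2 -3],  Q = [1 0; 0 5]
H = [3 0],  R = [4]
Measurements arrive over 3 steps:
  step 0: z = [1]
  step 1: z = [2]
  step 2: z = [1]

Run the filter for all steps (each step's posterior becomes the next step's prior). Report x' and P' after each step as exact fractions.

step 0: x' = [115/229, 193/229], P' = [100/229 128/229; 128/229 2005/229]
step 1: x' = [45126/69541, 29279/69541], P' = [30500/69541 44600/69541; 44600/69541 596466/69541]
step 2: x' = [6788591/20263609, -2882553/20263609], P' = [8882420/20263609 13019184/20263609; 13019184/20263609 174120967/20263609]

step 0: x̄ = F·x = [10, 13]
step 0: P̄ = F·P·Fᵀ + Q = [25 32; 32 49]
step 0: y = z − H·x̄ = [-29]
step 0: S = H·P̄·Hᵀ + R = [229]
step 0: K = P̄·Hᵀ·S⁻¹ = [75/229; 96/229]
step 0: x' = x̄ + K·y = [115/229, 193/229]
step 0: P' = (I − K·H)·P̄ = [100/229 128/229; 128/229 2005/229]
step 1: x̄ = F·x = [-156/229, -349/229]
step 1: P̄ = F·P·Fᵀ + Q = [7625/229 11150/229; 11150/229 18054/229]
step 1: y = z − H·x̄ = [926/229]
step 1: S = H·P̄·Hᵀ + R = [69541/229]
step 1: K = P̄·Hᵀ·S⁻¹ = [22875/69541; 33450/69541]
step 1: x' = x̄ + K·y = [45126/69541, 29279/69541]
step 1: P' = (I − K·H)·P̄ = [30500/69541 44600/69541; 44600/69541 596466/69541]
step 2: x̄ = F·x = [31694/69541, 2415/69541]
step 2: P̄ = F·P·Fᵀ + Q = [2220605/69541 3254796/69541; 3254796/69541 5302699/69541]
step 2: y = z − H·x̄ = [-25541/69541]
step 2: S = H·P̄·Hᵀ + R = [20263609/69541]
step 2: K = P̄·Hᵀ·S⁻¹ = [6661815/20263609; 9764388/20263609]
step 2: x' = x̄ + K·y = [6788591/20263609, -2882553/20263609]
step 2: P' = (I − K·H)·P̄ = [8882420/20263609 13019184/20263609; 13019184/20263609 174120967/20263609]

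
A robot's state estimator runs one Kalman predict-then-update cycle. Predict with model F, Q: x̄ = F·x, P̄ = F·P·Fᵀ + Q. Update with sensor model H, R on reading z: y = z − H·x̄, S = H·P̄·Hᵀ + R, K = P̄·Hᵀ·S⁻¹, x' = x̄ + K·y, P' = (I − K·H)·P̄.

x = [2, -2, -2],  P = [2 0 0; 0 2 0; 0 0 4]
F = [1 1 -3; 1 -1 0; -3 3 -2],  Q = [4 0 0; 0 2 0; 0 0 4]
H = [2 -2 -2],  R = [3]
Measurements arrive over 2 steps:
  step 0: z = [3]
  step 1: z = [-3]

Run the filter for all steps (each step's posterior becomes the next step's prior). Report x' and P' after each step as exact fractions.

step 0: x̄ = F·x = [6, 4, -8]
step 0: P̄ = F·P·Fᵀ + Q = [44 0 24; 0 6 -12; 24 -12 56]
step 0: y = z − H·x̄ = [-17]
step 0: S = H·P̄·Hᵀ + R = [139]
step 0: K = P̄·Hᵀ·S⁻¹ = [40/139; 12/139; -40/139]
step 0: x' = x̄ + K·y = [154/139, 352/139, -432/139]
step 0: P' = (I − K·H)·P̄ = [4516/139 -480/139 4936/139; -480/139 690/139 -1188/139; 4936/139 -1188/139 6184/139]
step 1: x̄ = F·x = [1802/139, -198/139, 1458/139]
step 1: P̄ = F·P·Fᵀ + Q = [37970/139 -14546/139 73246/139; -14546/139 6444/139 -30746/139; 73246/139 -30746/139 154274/139]
step 1: y = z − H·x̄ = [-1501/139]
step 1: S = H·P̄·Hᵀ + R = [79601/139]
step 1: K = P̄·Hᵀ·S⁻¹ = [-41460/79601; 19512/79601; -100564/79601]
step 1: x' = x̄ + K·y = [1479658/79601, -324090/79601, 1920898/79601]
step 1: P' = (I − K·H)·P̄ = [9377830/79601 -2510134/79601 11950154/79601; -2510134/79601 951300/79601 -3490702/79601; 11950154/79601 -3490702/79601 15591702/79601]

step 0: x' = [154/139, 352/139, -432/139], P' = [4516/139 -480/139 4936/139; -480/139 690/139 -1188/139; 4936/139 -1188/139 6184/139]
step 1: x' = [1479658/79601, -324090/79601, 1920898/79601], P' = [9377830/79601 -2510134/79601 11950154/79601; -2510134/79601 951300/79601 -3490702/79601; 11950154/79601 -3490702/79601 15591702/79601]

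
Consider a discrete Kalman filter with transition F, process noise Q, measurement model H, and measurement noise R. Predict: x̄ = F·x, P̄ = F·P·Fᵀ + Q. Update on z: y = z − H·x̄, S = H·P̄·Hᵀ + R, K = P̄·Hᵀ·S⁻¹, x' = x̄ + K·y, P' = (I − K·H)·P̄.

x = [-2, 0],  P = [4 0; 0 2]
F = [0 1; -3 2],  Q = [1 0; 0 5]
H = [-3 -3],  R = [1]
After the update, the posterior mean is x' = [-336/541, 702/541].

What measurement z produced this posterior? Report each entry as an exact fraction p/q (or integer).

z = [-2]

x̄ = F·x = [0, 6]
P̄ = F·P·Fᵀ + Q = [3 4; 4 49]
S = H·P̄·Hᵀ + R = [541]
K = P̄·Hᵀ·S⁻¹ = [-21/541; -159/541]
x' − x̄ = [-336/541, -2544/541] = K·y
y = (KᵀK)⁻¹·Kᵀ·(x' − x̄) = [16]
z = y + H·x̄ = [16] + [-18] = [-2]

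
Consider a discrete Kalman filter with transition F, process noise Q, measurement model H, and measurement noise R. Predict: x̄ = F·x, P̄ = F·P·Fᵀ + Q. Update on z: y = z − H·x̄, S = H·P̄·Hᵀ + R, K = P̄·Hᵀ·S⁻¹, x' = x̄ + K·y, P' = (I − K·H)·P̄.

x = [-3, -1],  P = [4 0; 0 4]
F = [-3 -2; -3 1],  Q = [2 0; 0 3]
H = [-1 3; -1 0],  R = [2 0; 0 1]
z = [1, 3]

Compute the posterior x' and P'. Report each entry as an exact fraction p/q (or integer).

x̄ = F·x = [11, 8]
P̄ = F·P·Fᵀ + Q = [54 28; 28 43]
y = z − H·x̄ = [-12, 14]
S = H·P̄·Hᵀ + R = [275 -30; -30 55]
K = P̄·Hᵀ·S⁻¹ = [6/2845 -558/569; 943/2845 -934/2845]
x' = x̄ + K·y = [-7837/2845, -1632/2845]
P' = (I − K·H)·P̄ = [558/569 934/2845; 934/2845 188/569]

x' = [-7837/2845, -1632/2845]
P' = [558/569 934/2845; 934/2845 188/569]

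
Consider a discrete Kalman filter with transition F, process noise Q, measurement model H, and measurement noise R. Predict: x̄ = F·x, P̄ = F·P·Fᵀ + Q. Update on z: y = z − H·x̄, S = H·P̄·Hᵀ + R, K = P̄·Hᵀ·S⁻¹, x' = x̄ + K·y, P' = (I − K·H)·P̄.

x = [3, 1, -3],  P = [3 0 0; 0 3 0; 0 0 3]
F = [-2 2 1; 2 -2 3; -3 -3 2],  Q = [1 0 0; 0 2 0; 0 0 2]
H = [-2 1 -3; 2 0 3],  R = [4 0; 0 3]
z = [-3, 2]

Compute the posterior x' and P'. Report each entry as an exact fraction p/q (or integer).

x̄ = F·x = [-7, -5, -18]
P̄ = F·P·Fᵀ + Q = [28 -15 6; -15 53 18; 6 18 68]
y = z − H·x̄ = [-66, 70]
S = H·P̄·Hᵀ + R = [805 -772; -772 799]
K = P̄·Hᵀ·S⁻¹ = [-4661/15737 -3046/15737; 41699/47211 41708/47211; 2850/15737 7008/15737]
x' = x̄ + K·y = [-15753/15737, -68629/47211, 19194/15737]
P' = (I − K·H)·P̄ = [251211/15737 -27782/15737 -170520/15737; -27782/15737 291920/47211 32424/15737; -170520/15737 32424/15737 120688/15737]

x' = [-15753/15737, -68629/47211, 19194/15737]
P' = [251211/15737 -27782/15737 -170520/15737; -27782/15737 291920/47211 32424/15737; -170520/15737 32424/15737 120688/15737]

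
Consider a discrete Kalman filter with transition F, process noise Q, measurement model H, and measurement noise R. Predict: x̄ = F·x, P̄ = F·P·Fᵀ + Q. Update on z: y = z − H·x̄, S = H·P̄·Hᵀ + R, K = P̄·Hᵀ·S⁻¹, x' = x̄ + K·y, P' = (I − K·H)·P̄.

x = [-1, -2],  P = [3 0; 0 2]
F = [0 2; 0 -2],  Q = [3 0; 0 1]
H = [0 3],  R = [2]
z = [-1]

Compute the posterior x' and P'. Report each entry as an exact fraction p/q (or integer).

x̄ = F·x = [-4, 4]
P̄ = F·P·Fᵀ + Q = [11 -8; -8 9]
y = z − H·x̄ = [-13]
S = H·P̄·Hᵀ + R = [83]
K = P̄·Hᵀ·S⁻¹ = [-24/83; 27/83]
x' = x̄ + K·y = [-20/83, -19/83]
P' = (I − K·H)·P̄ = [337/83 -16/83; -16/83 18/83]

x' = [-20/83, -19/83]
P' = [337/83 -16/83; -16/83 18/83]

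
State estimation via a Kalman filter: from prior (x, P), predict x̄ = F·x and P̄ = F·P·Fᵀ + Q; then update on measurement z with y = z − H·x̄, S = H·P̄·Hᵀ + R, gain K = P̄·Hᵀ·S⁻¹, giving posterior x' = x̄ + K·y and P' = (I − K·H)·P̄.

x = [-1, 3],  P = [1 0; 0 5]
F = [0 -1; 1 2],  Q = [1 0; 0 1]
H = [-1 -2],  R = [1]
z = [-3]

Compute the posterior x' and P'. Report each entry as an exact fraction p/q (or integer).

x̄ = F·x = [-3, 5]
P̄ = F·P·Fᵀ + Q = [6 -10; -10 22]
y = z − H·x̄ = [4]
S = H·P̄·Hᵀ + R = [55]
K = P̄·Hᵀ·S⁻¹ = [14/55; -34/55]
x' = x̄ + K·y = [-109/55, 139/55]
P' = (I − K·H)·P̄ = [134/55 -74/55; -74/55 54/55]

x' = [-109/55, 139/55]
P' = [134/55 -74/55; -74/55 54/55]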